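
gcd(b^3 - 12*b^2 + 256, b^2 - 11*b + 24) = b - 8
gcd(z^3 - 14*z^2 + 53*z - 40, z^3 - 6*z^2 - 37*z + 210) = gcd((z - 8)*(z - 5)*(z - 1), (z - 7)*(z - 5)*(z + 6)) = z - 5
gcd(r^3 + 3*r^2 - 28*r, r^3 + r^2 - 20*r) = r^2 - 4*r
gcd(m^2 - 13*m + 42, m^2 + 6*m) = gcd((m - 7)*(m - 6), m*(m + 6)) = 1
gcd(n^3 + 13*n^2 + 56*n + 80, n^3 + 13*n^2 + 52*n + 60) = n + 5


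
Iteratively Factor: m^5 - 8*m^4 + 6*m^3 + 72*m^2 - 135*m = (m - 3)*(m^4 - 5*m^3 - 9*m^2 + 45*m) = (m - 3)*(m + 3)*(m^3 - 8*m^2 + 15*m) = (m - 3)^2*(m + 3)*(m^2 - 5*m) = m*(m - 3)^2*(m + 3)*(m - 5)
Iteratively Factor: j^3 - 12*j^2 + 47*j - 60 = (j - 3)*(j^2 - 9*j + 20) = (j - 4)*(j - 3)*(j - 5)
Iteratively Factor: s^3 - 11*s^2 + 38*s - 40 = (s - 2)*(s^2 - 9*s + 20) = (s - 4)*(s - 2)*(s - 5)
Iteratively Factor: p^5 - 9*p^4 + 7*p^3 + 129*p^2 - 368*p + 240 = (p - 4)*(p^4 - 5*p^3 - 13*p^2 + 77*p - 60) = (p - 4)*(p + 4)*(p^3 - 9*p^2 + 23*p - 15) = (p - 4)*(p - 3)*(p + 4)*(p^2 - 6*p + 5) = (p - 5)*(p - 4)*(p - 3)*(p + 4)*(p - 1)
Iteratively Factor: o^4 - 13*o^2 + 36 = (o - 3)*(o^3 + 3*o^2 - 4*o - 12) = (o - 3)*(o + 2)*(o^2 + o - 6) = (o - 3)*(o - 2)*(o + 2)*(o + 3)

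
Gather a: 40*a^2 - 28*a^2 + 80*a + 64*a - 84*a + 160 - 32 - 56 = 12*a^2 + 60*a + 72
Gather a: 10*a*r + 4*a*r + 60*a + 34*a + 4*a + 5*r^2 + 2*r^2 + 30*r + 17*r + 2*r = a*(14*r + 98) + 7*r^2 + 49*r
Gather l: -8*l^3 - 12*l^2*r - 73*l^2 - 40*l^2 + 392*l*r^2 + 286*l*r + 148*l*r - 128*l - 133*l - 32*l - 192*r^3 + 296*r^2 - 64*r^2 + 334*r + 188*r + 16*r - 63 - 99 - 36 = -8*l^3 + l^2*(-12*r - 113) + l*(392*r^2 + 434*r - 293) - 192*r^3 + 232*r^2 + 538*r - 198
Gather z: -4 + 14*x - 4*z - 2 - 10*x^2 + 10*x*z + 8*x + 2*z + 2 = -10*x^2 + 22*x + z*(10*x - 2) - 4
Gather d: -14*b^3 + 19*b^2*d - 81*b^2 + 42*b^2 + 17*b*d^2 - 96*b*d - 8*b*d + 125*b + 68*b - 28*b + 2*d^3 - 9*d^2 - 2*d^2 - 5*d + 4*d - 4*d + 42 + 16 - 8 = -14*b^3 - 39*b^2 + 165*b + 2*d^3 + d^2*(17*b - 11) + d*(19*b^2 - 104*b - 5) + 50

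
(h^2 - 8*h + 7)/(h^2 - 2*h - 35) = (h - 1)/(h + 5)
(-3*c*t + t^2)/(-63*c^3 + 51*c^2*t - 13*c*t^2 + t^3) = t/(21*c^2 - 10*c*t + t^2)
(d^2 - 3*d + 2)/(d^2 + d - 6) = (d - 1)/(d + 3)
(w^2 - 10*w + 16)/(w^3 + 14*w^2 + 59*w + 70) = (w^2 - 10*w + 16)/(w^3 + 14*w^2 + 59*w + 70)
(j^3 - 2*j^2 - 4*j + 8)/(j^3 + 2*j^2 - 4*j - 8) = (j - 2)/(j + 2)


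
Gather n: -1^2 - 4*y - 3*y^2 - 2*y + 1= -3*y^2 - 6*y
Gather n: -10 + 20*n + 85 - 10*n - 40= 10*n + 35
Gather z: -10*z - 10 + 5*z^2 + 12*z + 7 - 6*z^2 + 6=-z^2 + 2*z + 3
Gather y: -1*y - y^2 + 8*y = -y^2 + 7*y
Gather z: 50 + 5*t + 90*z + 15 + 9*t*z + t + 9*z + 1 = 6*t + z*(9*t + 99) + 66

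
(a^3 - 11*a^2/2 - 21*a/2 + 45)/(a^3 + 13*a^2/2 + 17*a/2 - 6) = (2*a^2 - 17*a + 30)/(2*a^2 + 7*a - 4)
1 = 1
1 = 1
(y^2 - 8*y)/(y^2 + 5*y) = (y - 8)/(y + 5)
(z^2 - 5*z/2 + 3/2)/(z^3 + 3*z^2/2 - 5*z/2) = (2*z - 3)/(z*(2*z + 5))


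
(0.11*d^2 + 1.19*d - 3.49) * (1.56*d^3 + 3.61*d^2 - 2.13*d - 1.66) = 0.1716*d^5 + 2.2535*d^4 - 1.3828*d^3 - 15.3162*d^2 + 5.4583*d + 5.7934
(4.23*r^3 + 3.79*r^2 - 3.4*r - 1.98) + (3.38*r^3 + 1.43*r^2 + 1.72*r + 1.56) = 7.61*r^3 + 5.22*r^2 - 1.68*r - 0.42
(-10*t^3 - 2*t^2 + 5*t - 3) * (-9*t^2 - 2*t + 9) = 90*t^5 + 38*t^4 - 131*t^3 - t^2 + 51*t - 27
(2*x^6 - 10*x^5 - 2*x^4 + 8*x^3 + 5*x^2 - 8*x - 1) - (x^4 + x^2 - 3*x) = 2*x^6 - 10*x^5 - 3*x^4 + 8*x^3 + 4*x^2 - 5*x - 1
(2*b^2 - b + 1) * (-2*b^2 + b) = -4*b^4 + 4*b^3 - 3*b^2 + b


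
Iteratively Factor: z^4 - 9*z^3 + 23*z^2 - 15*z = (z - 3)*(z^3 - 6*z^2 + 5*z) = (z - 5)*(z - 3)*(z^2 - z) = (z - 5)*(z - 3)*(z - 1)*(z)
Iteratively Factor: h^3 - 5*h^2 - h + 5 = (h - 5)*(h^2 - 1) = (h - 5)*(h + 1)*(h - 1)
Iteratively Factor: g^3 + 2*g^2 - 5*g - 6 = (g + 3)*(g^2 - g - 2) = (g + 1)*(g + 3)*(g - 2)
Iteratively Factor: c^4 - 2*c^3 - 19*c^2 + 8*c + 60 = (c + 2)*(c^3 - 4*c^2 - 11*c + 30) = (c - 2)*(c + 2)*(c^2 - 2*c - 15) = (c - 5)*(c - 2)*(c + 2)*(c + 3)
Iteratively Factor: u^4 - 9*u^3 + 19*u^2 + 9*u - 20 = (u - 4)*(u^3 - 5*u^2 - u + 5) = (u - 4)*(u - 1)*(u^2 - 4*u - 5) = (u - 4)*(u - 1)*(u + 1)*(u - 5)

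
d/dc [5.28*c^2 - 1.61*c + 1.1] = 10.56*c - 1.61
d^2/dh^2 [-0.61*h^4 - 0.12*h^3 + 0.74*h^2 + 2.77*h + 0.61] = -7.32*h^2 - 0.72*h + 1.48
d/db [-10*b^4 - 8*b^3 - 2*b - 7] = -40*b^3 - 24*b^2 - 2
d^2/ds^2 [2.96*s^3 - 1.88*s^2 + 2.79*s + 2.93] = 17.76*s - 3.76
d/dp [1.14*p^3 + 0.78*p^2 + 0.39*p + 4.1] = 3.42*p^2 + 1.56*p + 0.39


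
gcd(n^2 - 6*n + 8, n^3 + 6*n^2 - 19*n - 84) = n - 4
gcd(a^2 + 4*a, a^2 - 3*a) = a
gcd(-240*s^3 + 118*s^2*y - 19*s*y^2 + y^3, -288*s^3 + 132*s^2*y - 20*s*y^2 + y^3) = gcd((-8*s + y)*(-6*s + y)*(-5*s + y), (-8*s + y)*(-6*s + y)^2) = 48*s^2 - 14*s*y + y^2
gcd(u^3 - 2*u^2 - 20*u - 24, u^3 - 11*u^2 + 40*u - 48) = 1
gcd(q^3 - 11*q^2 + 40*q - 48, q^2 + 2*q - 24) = q - 4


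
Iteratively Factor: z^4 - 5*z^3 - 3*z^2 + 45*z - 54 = (z + 3)*(z^3 - 8*z^2 + 21*z - 18) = (z - 2)*(z + 3)*(z^2 - 6*z + 9) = (z - 3)*(z - 2)*(z + 3)*(z - 3)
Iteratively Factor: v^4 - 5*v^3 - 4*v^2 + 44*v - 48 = (v + 3)*(v^3 - 8*v^2 + 20*v - 16) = (v - 2)*(v + 3)*(v^2 - 6*v + 8) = (v - 2)^2*(v + 3)*(v - 4)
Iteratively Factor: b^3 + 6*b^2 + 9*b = (b + 3)*(b^2 + 3*b) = (b + 3)^2*(b)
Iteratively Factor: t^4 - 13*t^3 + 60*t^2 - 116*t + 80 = (t - 2)*(t^3 - 11*t^2 + 38*t - 40) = (t - 5)*(t - 2)*(t^2 - 6*t + 8) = (t - 5)*(t - 4)*(t - 2)*(t - 2)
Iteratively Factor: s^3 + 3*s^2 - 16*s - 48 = (s + 4)*(s^2 - s - 12) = (s - 4)*(s + 4)*(s + 3)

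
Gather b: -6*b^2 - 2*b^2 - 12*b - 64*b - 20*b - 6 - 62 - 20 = -8*b^2 - 96*b - 88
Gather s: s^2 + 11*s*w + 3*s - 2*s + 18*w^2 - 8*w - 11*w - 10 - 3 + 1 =s^2 + s*(11*w + 1) + 18*w^2 - 19*w - 12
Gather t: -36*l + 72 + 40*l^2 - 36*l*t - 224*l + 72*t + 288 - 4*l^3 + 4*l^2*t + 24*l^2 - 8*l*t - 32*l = -4*l^3 + 64*l^2 - 292*l + t*(4*l^2 - 44*l + 72) + 360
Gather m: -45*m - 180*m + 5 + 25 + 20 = 50 - 225*m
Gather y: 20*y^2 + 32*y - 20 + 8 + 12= 20*y^2 + 32*y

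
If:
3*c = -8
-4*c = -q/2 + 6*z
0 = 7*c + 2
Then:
No Solution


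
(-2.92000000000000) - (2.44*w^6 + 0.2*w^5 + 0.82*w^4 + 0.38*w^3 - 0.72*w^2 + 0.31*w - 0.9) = -2.44*w^6 - 0.2*w^5 - 0.82*w^4 - 0.38*w^3 + 0.72*w^2 - 0.31*w - 2.02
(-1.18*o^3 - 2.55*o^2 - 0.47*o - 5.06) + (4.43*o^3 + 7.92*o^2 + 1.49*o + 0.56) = 3.25*o^3 + 5.37*o^2 + 1.02*o - 4.5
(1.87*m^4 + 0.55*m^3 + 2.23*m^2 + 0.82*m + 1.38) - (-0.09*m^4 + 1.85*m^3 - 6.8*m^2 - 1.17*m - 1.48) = 1.96*m^4 - 1.3*m^3 + 9.03*m^2 + 1.99*m + 2.86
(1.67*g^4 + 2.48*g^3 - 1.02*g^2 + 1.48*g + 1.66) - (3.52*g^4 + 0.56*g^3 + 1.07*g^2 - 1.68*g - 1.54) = -1.85*g^4 + 1.92*g^3 - 2.09*g^2 + 3.16*g + 3.2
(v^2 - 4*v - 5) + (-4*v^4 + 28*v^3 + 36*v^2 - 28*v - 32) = -4*v^4 + 28*v^3 + 37*v^2 - 32*v - 37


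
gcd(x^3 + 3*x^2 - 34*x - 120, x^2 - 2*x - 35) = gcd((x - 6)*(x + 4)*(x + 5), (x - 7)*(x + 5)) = x + 5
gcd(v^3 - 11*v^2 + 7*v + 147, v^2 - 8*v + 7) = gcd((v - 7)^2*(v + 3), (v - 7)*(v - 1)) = v - 7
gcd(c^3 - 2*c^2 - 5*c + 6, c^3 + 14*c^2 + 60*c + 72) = c + 2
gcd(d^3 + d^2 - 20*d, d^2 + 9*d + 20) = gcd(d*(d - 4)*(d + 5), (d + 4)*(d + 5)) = d + 5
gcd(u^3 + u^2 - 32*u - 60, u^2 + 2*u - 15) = u + 5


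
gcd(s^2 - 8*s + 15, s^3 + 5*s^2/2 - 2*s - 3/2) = 1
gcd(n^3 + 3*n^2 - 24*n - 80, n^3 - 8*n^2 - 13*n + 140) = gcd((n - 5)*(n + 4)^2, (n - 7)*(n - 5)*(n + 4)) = n^2 - n - 20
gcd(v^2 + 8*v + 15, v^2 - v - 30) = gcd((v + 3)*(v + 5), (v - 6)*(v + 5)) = v + 5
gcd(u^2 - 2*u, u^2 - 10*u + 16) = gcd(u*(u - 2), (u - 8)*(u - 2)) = u - 2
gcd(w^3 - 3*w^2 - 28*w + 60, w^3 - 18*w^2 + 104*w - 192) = w - 6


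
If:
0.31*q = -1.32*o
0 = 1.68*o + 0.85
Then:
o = -0.51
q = 2.15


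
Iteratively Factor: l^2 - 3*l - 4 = (l - 4)*(l + 1)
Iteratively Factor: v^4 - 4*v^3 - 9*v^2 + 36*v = (v - 4)*(v^3 - 9*v) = (v - 4)*(v + 3)*(v^2 - 3*v) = (v - 4)*(v - 3)*(v + 3)*(v)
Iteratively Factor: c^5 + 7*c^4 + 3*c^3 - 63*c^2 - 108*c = (c + 3)*(c^4 + 4*c^3 - 9*c^2 - 36*c) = (c + 3)^2*(c^3 + c^2 - 12*c) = (c + 3)^2*(c + 4)*(c^2 - 3*c) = c*(c + 3)^2*(c + 4)*(c - 3)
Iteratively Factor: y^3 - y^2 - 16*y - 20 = (y + 2)*(y^2 - 3*y - 10) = (y - 5)*(y + 2)*(y + 2)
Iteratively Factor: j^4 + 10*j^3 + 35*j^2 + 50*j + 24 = (j + 1)*(j^3 + 9*j^2 + 26*j + 24) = (j + 1)*(j + 4)*(j^2 + 5*j + 6) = (j + 1)*(j + 3)*(j + 4)*(j + 2)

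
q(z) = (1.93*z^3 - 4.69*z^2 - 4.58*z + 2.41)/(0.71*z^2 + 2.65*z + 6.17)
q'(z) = (-1.42*z - 2.65)*(1.93*z^3 - 4.69*z^2 - 4.58*z + 2.41)/(0.71*z^2 + 2.65*z + 6.17)^2 + (5.79*z^2 - 9.38*z - 4.58)/(0.71*z^2 + 2.65*z + 6.17)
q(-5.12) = -31.76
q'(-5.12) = 4.32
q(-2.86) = -15.46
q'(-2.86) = 10.86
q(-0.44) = 0.65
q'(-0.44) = -0.13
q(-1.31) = -1.02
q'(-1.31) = 4.71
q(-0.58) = 0.64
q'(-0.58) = 0.34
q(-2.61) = -12.69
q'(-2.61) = 11.23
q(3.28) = 0.22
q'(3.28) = 1.12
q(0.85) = -0.41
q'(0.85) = -0.76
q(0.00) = 0.39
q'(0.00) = -0.91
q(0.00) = 0.39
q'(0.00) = -0.91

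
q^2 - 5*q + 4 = (q - 4)*(q - 1)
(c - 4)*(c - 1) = c^2 - 5*c + 4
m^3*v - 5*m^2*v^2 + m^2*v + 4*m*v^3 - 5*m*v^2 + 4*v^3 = (m - 4*v)*(m - v)*(m*v + v)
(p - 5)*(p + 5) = p^2 - 25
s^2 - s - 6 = (s - 3)*(s + 2)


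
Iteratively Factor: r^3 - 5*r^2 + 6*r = (r)*(r^2 - 5*r + 6) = r*(r - 2)*(r - 3)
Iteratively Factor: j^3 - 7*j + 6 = (j - 1)*(j^2 + j - 6) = (j - 1)*(j + 3)*(j - 2)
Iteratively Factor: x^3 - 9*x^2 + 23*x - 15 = (x - 5)*(x^2 - 4*x + 3) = (x - 5)*(x - 3)*(x - 1)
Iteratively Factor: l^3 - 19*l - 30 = (l - 5)*(l^2 + 5*l + 6) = (l - 5)*(l + 3)*(l + 2)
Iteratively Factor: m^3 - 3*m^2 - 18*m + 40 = (m - 2)*(m^2 - m - 20) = (m - 2)*(m + 4)*(m - 5)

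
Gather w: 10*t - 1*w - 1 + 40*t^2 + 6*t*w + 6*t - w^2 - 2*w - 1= 40*t^2 + 16*t - w^2 + w*(6*t - 3) - 2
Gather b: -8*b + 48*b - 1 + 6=40*b + 5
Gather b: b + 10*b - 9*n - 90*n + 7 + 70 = 11*b - 99*n + 77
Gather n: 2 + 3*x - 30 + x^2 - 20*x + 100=x^2 - 17*x + 72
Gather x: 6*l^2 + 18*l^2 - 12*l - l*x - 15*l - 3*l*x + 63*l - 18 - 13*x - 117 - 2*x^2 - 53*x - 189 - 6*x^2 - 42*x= 24*l^2 + 36*l - 8*x^2 + x*(-4*l - 108) - 324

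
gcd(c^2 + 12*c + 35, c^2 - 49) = c + 7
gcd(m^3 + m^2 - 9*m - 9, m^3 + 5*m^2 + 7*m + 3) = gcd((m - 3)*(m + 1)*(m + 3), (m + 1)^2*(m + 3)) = m^2 + 4*m + 3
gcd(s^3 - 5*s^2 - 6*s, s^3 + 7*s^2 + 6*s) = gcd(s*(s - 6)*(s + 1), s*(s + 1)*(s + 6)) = s^2 + s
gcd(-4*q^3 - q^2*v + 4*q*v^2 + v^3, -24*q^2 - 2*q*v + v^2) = 4*q + v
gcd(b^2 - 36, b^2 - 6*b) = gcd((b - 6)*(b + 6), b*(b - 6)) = b - 6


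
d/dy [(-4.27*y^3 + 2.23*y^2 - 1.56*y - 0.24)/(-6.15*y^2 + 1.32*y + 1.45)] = (26.2605*y^4 - 11.2728*y^3 - 25.2249*y^2 + 3.515*y - 1.9452)/(37.8225*y^4 - 16.236*y^3 - 16.0926*y^2 + 3.828*y + 2.1025)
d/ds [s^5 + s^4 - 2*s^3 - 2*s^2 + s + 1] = 5*s^4 + 4*s^3 - 6*s^2 - 4*s + 1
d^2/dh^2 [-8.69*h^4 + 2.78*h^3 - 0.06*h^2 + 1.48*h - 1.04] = -104.28*h^2 + 16.68*h - 0.12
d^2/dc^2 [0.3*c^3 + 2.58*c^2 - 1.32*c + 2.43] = 1.8*c + 5.16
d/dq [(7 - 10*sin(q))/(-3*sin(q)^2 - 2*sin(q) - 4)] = 6*(-5*sin(q)^2 + 7*sin(q) + 9)*cos(q)/(3*sin(q)^2 + 2*sin(q) + 4)^2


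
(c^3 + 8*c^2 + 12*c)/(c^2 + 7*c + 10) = c*(c + 6)/(c + 5)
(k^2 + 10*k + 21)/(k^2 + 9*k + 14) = (k + 3)/(k + 2)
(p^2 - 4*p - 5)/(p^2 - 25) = (p + 1)/(p + 5)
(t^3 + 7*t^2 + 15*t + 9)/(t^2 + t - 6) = (t^2 + 4*t + 3)/(t - 2)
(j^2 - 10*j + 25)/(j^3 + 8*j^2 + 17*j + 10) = (j^2 - 10*j + 25)/(j^3 + 8*j^2 + 17*j + 10)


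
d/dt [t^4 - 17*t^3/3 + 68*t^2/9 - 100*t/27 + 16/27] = 4*t^3 - 17*t^2 + 136*t/9 - 100/27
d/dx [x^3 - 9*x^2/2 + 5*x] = 3*x^2 - 9*x + 5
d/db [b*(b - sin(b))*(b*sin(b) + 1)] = b^3*cos(b) + 3*b^2*sin(b) - b^2*sin(2*b) - b*cos(b) + b*cos(2*b) + b - sin(b)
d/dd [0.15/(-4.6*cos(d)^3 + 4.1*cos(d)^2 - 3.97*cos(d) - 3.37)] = (-2.07*cos(d)^2 + 1.23*cos(d) - 0.5955)*sin(d)/(4.6*cos(d)^3 - 4.1*cos(d)^2 + 3.97*cos(d) + 3.37)^2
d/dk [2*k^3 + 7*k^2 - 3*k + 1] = 6*k^2 + 14*k - 3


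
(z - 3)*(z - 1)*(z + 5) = z^3 + z^2 - 17*z + 15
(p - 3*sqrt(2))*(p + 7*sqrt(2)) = p^2 + 4*sqrt(2)*p - 42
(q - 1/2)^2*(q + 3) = q^3 + 2*q^2 - 11*q/4 + 3/4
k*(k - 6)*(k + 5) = k^3 - k^2 - 30*k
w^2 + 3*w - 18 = (w - 3)*(w + 6)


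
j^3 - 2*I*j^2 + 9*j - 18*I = (j - 3*I)*(j - 2*I)*(j + 3*I)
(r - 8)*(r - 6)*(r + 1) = r^3 - 13*r^2 + 34*r + 48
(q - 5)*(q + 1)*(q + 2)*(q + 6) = q^4 + 4*q^3 - 25*q^2 - 88*q - 60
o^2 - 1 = (o - 1)*(o + 1)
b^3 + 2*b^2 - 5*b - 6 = (b - 2)*(b + 1)*(b + 3)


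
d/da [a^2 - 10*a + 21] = 2*a - 10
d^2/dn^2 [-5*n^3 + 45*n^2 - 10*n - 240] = 90 - 30*n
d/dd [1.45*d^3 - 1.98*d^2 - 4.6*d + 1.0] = 4.35*d^2 - 3.96*d - 4.6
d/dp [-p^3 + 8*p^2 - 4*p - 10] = -3*p^2 + 16*p - 4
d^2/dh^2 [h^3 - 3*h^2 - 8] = 6*h - 6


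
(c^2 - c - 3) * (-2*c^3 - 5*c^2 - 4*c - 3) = -2*c^5 - 3*c^4 + 7*c^3 + 16*c^2 + 15*c + 9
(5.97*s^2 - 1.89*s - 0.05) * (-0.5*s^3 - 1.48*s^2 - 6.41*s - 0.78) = -2.985*s^5 - 7.8906*s^4 - 35.4455*s^3 + 7.5323*s^2 + 1.7947*s + 0.039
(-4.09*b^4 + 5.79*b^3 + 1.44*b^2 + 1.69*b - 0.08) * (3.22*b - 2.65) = -13.1698*b^5 + 29.4823*b^4 - 10.7067*b^3 + 1.6258*b^2 - 4.7361*b + 0.212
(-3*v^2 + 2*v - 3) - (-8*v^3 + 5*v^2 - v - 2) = 8*v^3 - 8*v^2 + 3*v - 1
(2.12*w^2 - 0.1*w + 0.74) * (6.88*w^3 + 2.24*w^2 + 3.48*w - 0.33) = 14.5856*w^5 + 4.0608*w^4 + 12.2448*w^3 + 0.61*w^2 + 2.6082*w - 0.2442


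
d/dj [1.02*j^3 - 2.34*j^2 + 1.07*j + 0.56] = 3.06*j^2 - 4.68*j + 1.07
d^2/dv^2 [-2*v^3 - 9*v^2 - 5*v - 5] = -12*v - 18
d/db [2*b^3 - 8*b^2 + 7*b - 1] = 6*b^2 - 16*b + 7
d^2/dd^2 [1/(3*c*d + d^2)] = 2*(-d*(3*c + d) + (3*c + 2*d)^2)/(d^3*(3*c + d)^3)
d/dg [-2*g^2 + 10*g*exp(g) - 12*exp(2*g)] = 10*g*exp(g) - 4*g - 24*exp(2*g) + 10*exp(g)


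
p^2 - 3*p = p*(p - 3)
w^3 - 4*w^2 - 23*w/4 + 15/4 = (w - 5)*(w - 1/2)*(w + 3/2)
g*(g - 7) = g^2 - 7*g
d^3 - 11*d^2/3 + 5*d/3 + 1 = (d - 3)*(d - 1)*(d + 1/3)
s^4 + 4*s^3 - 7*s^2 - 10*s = s*(s - 2)*(s + 1)*(s + 5)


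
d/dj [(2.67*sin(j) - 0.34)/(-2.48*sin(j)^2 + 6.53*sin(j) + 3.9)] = (6.6216*sin(j)^2 - 1.6864*sin(j) + 12.6332)*cos(j)/(6.1504*sin(j)^4 - 32.3888*sin(j)^3 + 23.2969*sin(j)^2 + 50.934*sin(j) + 15.21)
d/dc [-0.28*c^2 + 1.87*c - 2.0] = 1.87 - 0.56*c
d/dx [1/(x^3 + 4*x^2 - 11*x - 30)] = (-3*x^2 - 8*x + 11)/(x^3 + 4*x^2 - 11*x - 30)^2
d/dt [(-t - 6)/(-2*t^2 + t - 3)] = (2*t^2 - t - (t + 6)*(4*t - 1) + 3)/(2*t^2 - t + 3)^2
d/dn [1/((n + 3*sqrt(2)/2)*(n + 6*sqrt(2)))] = (-4*n - 15*sqrt(2))/(2*n^4 + 30*sqrt(2)*n^3 + 297*n^2 + 540*sqrt(2)*n + 648)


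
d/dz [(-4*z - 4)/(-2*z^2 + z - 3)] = 4*(2*z^2 - z - (z + 1)*(4*z - 1) + 3)/(2*z^2 - z + 3)^2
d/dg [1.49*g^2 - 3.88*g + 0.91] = 2.98*g - 3.88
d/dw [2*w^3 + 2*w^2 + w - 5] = 6*w^2 + 4*w + 1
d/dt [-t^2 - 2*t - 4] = -2*t - 2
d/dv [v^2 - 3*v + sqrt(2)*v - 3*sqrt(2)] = 2*v - 3 + sqrt(2)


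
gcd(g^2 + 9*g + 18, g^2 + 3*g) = g + 3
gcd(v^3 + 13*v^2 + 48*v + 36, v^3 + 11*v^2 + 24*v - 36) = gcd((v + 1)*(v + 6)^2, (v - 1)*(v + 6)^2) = v^2 + 12*v + 36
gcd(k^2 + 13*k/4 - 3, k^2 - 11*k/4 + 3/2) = k - 3/4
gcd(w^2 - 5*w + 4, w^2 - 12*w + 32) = w - 4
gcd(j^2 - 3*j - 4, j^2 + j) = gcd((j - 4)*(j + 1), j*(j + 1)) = j + 1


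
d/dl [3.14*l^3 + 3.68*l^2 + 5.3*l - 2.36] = 9.42*l^2 + 7.36*l + 5.3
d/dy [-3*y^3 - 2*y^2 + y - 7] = -9*y^2 - 4*y + 1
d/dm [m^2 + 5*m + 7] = 2*m + 5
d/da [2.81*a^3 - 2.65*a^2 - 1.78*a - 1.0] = 8.43*a^2 - 5.3*a - 1.78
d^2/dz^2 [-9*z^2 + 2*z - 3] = -18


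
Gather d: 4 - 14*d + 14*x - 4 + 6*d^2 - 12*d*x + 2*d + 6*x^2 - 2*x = 6*d^2 + d*(-12*x - 12) + 6*x^2 + 12*x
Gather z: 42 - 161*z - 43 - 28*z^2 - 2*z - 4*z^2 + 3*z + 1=-32*z^2 - 160*z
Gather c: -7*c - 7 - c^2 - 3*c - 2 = -c^2 - 10*c - 9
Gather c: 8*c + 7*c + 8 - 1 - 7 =15*c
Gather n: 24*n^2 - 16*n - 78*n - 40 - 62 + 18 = 24*n^2 - 94*n - 84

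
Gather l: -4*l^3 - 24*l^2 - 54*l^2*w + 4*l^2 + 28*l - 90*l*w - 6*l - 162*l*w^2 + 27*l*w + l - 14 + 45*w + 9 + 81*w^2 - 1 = -4*l^3 + l^2*(-54*w - 20) + l*(-162*w^2 - 63*w + 23) + 81*w^2 + 45*w - 6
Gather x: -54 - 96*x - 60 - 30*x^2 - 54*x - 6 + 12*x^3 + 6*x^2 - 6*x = 12*x^3 - 24*x^2 - 156*x - 120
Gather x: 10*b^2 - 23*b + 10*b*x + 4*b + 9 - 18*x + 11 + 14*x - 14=10*b^2 - 19*b + x*(10*b - 4) + 6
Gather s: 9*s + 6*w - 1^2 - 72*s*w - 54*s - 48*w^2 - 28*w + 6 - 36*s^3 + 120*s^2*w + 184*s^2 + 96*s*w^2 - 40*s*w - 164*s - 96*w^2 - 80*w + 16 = -36*s^3 + s^2*(120*w + 184) + s*(96*w^2 - 112*w - 209) - 144*w^2 - 102*w + 21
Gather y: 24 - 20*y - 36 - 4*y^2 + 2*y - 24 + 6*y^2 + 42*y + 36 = 2*y^2 + 24*y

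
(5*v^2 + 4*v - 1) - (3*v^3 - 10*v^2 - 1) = -3*v^3 + 15*v^2 + 4*v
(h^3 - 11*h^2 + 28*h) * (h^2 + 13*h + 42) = h^5 + 2*h^4 - 73*h^3 - 98*h^2 + 1176*h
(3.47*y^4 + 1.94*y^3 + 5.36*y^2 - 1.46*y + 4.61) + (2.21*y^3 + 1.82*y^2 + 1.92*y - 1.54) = 3.47*y^4 + 4.15*y^3 + 7.18*y^2 + 0.46*y + 3.07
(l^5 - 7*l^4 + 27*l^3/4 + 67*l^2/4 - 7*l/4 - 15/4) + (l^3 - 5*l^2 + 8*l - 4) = l^5 - 7*l^4 + 31*l^3/4 + 47*l^2/4 + 25*l/4 - 31/4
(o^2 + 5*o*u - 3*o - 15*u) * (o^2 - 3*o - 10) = o^4 + 5*o^3*u - 6*o^3 - 30*o^2*u - o^2 - 5*o*u + 30*o + 150*u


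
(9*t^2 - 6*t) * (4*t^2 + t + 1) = 36*t^4 - 15*t^3 + 3*t^2 - 6*t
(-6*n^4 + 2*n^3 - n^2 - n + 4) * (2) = -12*n^4 + 4*n^3 - 2*n^2 - 2*n + 8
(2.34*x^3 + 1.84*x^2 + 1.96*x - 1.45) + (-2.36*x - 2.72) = 2.34*x^3 + 1.84*x^2 - 0.4*x - 4.17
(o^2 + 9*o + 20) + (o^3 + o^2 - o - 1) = o^3 + 2*o^2 + 8*o + 19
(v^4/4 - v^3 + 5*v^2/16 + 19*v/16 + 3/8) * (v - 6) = v^5/4 - 5*v^4/2 + 101*v^3/16 - 11*v^2/16 - 27*v/4 - 9/4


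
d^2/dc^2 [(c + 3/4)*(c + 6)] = 2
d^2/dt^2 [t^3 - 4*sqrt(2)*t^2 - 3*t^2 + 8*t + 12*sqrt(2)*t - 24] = 6*t - 8*sqrt(2) - 6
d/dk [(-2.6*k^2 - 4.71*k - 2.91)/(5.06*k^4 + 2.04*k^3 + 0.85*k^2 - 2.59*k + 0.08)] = (26.312*k^5 + 76.8018*k^4 + 78.1152*k^3 + 28.5467*k^2 + 4.531*k - 7.9137)/(25.6036*k^8 + 20.6448*k^7 + 12.7636*k^6 - 22.7428*k^5 - 9.0351*k^4 - 4.0766*k^3 + 6.8441*k^2 - 0.4144*k + 0.0064)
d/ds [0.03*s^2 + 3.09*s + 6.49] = 0.06*s + 3.09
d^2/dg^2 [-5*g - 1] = 0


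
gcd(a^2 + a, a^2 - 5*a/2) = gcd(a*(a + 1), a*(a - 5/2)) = a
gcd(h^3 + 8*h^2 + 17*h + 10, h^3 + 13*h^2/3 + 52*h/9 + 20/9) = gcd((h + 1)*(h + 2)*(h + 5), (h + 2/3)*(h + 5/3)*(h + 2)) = h + 2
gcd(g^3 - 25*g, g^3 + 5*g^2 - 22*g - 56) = 1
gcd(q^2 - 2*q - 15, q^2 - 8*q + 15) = q - 5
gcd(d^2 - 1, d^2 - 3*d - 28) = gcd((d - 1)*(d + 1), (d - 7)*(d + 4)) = 1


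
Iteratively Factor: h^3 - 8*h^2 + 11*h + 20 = (h - 4)*(h^2 - 4*h - 5) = (h - 5)*(h - 4)*(h + 1)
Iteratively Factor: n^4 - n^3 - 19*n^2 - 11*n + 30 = (n + 2)*(n^3 - 3*n^2 - 13*n + 15) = (n - 1)*(n + 2)*(n^2 - 2*n - 15) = (n - 5)*(n - 1)*(n + 2)*(n + 3)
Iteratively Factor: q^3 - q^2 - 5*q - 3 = (q - 3)*(q^2 + 2*q + 1) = (q - 3)*(q + 1)*(q + 1)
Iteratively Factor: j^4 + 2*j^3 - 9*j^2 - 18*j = (j + 2)*(j^3 - 9*j) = (j + 2)*(j + 3)*(j^2 - 3*j) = j*(j + 2)*(j + 3)*(j - 3)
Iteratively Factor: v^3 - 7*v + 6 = (v - 2)*(v^2 + 2*v - 3) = (v - 2)*(v - 1)*(v + 3)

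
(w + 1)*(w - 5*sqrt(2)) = w^2 - 5*sqrt(2)*w + w - 5*sqrt(2)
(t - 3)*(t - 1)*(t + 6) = t^3 + 2*t^2 - 21*t + 18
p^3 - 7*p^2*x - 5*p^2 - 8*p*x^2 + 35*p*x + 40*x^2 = (p - 5)*(p - 8*x)*(p + x)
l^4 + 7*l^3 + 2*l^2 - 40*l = l*(l - 2)*(l + 4)*(l + 5)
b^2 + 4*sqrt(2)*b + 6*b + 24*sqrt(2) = (b + 6)*(b + 4*sqrt(2))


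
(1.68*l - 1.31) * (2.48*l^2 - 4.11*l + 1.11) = 4.1664*l^3 - 10.1536*l^2 + 7.2489*l - 1.4541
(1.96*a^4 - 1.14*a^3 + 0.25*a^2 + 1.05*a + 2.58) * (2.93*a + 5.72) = 5.7428*a^5 + 7.871*a^4 - 5.7883*a^3 + 4.5065*a^2 + 13.5654*a + 14.7576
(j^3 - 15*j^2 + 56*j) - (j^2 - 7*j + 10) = j^3 - 16*j^2 + 63*j - 10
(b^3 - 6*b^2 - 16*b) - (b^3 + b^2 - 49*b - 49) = -7*b^2 + 33*b + 49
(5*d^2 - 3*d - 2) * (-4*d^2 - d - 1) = -20*d^4 + 7*d^3 + 6*d^2 + 5*d + 2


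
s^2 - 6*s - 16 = (s - 8)*(s + 2)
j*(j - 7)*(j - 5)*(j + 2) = j^4 - 10*j^3 + 11*j^2 + 70*j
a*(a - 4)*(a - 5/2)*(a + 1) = a^4 - 11*a^3/2 + 7*a^2/2 + 10*a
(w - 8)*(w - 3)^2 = w^3 - 14*w^2 + 57*w - 72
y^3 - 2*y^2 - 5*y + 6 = (y - 3)*(y - 1)*(y + 2)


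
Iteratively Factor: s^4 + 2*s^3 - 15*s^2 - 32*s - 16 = (s + 1)*(s^3 + s^2 - 16*s - 16) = (s + 1)^2*(s^2 - 16) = (s - 4)*(s + 1)^2*(s + 4)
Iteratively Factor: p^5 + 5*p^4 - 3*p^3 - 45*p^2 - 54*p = (p - 3)*(p^4 + 8*p^3 + 21*p^2 + 18*p) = (p - 3)*(p + 3)*(p^3 + 5*p^2 + 6*p) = p*(p - 3)*(p + 3)*(p^2 + 5*p + 6) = p*(p - 3)*(p + 3)^2*(p + 2)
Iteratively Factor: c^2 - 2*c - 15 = (c + 3)*(c - 5)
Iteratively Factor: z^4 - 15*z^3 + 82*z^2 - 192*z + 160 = (z - 2)*(z^3 - 13*z^2 + 56*z - 80) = (z - 4)*(z - 2)*(z^2 - 9*z + 20) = (z - 5)*(z - 4)*(z - 2)*(z - 4)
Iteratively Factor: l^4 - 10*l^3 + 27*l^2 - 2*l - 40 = (l - 2)*(l^3 - 8*l^2 + 11*l + 20) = (l - 4)*(l - 2)*(l^2 - 4*l - 5) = (l - 4)*(l - 2)*(l + 1)*(l - 5)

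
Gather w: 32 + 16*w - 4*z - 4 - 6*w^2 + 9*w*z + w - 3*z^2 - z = -6*w^2 + w*(9*z + 17) - 3*z^2 - 5*z + 28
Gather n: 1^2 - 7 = -6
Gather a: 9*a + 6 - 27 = 9*a - 21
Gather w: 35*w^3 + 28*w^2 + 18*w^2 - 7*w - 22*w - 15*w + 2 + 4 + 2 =35*w^3 + 46*w^2 - 44*w + 8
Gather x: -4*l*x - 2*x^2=-4*l*x - 2*x^2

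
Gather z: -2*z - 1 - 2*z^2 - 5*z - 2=-2*z^2 - 7*z - 3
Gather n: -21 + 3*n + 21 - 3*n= 0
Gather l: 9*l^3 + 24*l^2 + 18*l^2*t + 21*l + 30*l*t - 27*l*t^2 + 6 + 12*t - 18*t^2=9*l^3 + l^2*(18*t + 24) + l*(-27*t^2 + 30*t + 21) - 18*t^2 + 12*t + 6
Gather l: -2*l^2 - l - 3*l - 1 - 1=-2*l^2 - 4*l - 2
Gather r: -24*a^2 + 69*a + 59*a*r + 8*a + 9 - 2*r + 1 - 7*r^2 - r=-24*a^2 + 77*a - 7*r^2 + r*(59*a - 3) + 10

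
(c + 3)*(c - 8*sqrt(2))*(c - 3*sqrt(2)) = c^3 - 11*sqrt(2)*c^2 + 3*c^2 - 33*sqrt(2)*c + 48*c + 144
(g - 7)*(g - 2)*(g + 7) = g^3 - 2*g^2 - 49*g + 98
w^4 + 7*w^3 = w^3*(w + 7)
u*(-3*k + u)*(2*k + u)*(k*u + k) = -6*k^3*u^2 - 6*k^3*u - k^2*u^3 - k^2*u^2 + k*u^4 + k*u^3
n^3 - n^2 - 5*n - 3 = (n - 3)*(n + 1)^2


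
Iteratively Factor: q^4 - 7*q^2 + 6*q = (q + 3)*(q^3 - 3*q^2 + 2*q) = (q - 1)*(q + 3)*(q^2 - 2*q) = (q - 2)*(q - 1)*(q + 3)*(q)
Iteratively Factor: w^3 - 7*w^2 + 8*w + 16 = (w - 4)*(w^2 - 3*w - 4) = (w - 4)^2*(w + 1)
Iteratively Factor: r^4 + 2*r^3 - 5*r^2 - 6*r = (r + 3)*(r^3 - r^2 - 2*r) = (r + 1)*(r + 3)*(r^2 - 2*r) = (r - 2)*(r + 1)*(r + 3)*(r)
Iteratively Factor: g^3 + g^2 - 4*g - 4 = (g - 2)*(g^2 + 3*g + 2) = (g - 2)*(g + 1)*(g + 2)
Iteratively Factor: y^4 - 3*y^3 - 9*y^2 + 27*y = (y)*(y^3 - 3*y^2 - 9*y + 27) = y*(y + 3)*(y^2 - 6*y + 9) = y*(y - 3)*(y + 3)*(y - 3)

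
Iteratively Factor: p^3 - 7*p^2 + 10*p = (p - 2)*(p^2 - 5*p) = (p - 5)*(p - 2)*(p)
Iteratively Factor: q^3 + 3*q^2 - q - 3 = (q + 3)*(q^2 - 1) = (q - 1)*(q + 3)*(q + 1)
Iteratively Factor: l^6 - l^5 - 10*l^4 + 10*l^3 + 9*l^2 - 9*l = (l + 3)*(l^5 - 4*l^4 + 2*l^3 + 4*l^2 - 3*l) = l*(l + 3)*(l^4 - 4*l^3 + 2*l^2 + 4*l - 3) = l*(l + 1)*(l + 3)*(l^3 - 5*l^2 + 7*l - 3) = l*(l - 3)*(l + 1)*(l + 3)*(l^2 - 2*l + 1) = l*(l - 3)*(l - 1)*(l + 1)*(l + 3)*(l - 1)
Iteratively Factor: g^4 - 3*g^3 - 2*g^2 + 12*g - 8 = (g + 2)*(g^3 - 5*g^2 + 8*g - 4) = (g - 2)*(g + 2)*(g^2 - 3*g + 2) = (g - 2)*(g - 1)*(g + 2)*(g - 2)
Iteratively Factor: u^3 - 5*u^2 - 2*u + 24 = (u - 3)*(u^2 - 2*u - 8) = (u - 3)*(u + 2)*(u - 4)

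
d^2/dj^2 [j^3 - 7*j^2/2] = 6*j - 7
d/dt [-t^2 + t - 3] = 1 - 2*t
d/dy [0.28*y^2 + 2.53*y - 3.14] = 0.56*y + 2.53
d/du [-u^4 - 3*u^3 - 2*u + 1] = -4*u^3 - 9*u^2 - 2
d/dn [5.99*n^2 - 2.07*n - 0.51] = 11.98*n - 2.07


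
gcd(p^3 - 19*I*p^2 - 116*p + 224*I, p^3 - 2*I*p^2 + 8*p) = p - 4*I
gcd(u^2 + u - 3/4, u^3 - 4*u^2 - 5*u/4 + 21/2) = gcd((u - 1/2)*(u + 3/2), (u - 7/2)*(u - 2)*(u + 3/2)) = u + 3/2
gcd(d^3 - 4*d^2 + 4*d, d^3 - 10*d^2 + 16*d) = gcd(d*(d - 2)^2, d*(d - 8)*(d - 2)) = d^2 - 2*d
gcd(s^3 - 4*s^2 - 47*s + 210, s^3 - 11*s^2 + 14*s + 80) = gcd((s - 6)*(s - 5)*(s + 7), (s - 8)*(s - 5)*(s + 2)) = s - 5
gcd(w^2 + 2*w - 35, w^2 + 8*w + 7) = w + 7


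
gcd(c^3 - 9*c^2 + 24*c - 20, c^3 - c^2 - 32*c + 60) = c^2 - 7*c + 10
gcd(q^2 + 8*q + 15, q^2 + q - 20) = q + 5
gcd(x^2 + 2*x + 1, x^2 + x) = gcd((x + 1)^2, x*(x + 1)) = x + 1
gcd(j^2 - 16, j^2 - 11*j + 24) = 1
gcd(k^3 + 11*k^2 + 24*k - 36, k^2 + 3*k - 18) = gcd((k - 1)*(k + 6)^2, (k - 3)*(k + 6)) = k + 6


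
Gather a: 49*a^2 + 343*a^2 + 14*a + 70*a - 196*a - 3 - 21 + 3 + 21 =392*a^2 - 112*a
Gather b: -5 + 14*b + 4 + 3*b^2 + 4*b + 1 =3*b^2 + 18*b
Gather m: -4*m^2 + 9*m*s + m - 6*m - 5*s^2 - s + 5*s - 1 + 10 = -4*m^2 + m*(9*s - 5) - 5*s^2 + 4*s + 9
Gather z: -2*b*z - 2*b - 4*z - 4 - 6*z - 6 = -2*b + z*(-2*b - 10) - 10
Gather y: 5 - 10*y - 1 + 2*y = 4 - 8*y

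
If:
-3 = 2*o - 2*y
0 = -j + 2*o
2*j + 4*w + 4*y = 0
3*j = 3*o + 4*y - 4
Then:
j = -4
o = -2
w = 5/2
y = -1/2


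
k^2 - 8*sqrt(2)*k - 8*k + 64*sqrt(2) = (k - 8)*(k - 8*sqrt(2))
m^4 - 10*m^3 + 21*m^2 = m^2*(m - 7)*(m - 3)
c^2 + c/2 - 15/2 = (c - 5/2)*(c + 3)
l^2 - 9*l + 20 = (l - 5)*(l - 4)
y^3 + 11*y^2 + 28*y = y*(y + 4)*(y + 7)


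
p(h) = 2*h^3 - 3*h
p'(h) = 6*h^2 - 3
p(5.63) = 340.02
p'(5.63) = 187.18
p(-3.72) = -91.80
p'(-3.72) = 80.03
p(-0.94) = 1.16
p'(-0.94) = 2.30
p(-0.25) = 0.72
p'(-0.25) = -2.62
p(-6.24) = -467.22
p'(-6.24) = 230.63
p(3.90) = 106.94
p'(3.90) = 88.26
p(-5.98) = -409.75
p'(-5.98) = 211.56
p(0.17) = -0.50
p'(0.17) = -2.83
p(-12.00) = -3420.00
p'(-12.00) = 861.00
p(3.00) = 45.00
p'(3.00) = 51.00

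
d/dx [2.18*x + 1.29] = 2.18000000000000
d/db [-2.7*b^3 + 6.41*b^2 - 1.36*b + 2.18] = -8.1*b^2 + 12.82*b - 1.36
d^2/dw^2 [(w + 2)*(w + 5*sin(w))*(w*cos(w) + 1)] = -w^3*cos(w) - 6*w^2*sin(w) - 10*w^2*sin(2*w) - 2*w^2*cos(w) - 13*w*sin(w) + 6*w*cos(w) + 20*sqrt(2)*w*cos(2*w + pi/4) - 10*sin(w) + 5*sin(2*w) + 14*cos(w) + 20*cos(2*w) + 2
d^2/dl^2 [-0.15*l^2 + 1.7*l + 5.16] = -0.300000000000000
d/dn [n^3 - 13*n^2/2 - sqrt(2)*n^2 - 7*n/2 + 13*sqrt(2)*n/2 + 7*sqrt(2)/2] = 3*n^2 - 13*n - 2*sqrt(2)*n - 7/2 + 13*sqrt(2)/2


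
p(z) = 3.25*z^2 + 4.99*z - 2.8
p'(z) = 6.5*z + 4.99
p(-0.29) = -3.97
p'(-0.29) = 3.10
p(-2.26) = 2.52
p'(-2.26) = -9.70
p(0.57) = 1.10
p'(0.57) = 8.70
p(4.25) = 77.11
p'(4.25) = 32.62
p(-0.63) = -4.65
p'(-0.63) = 0.90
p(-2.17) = 1.68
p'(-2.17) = -9.12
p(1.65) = 14.28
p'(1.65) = 15.72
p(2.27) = 25.27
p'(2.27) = 19.74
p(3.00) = 41.42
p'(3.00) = 24.49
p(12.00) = 525.08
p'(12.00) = 82.99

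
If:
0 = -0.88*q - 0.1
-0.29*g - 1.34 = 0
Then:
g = -4.62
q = -0.11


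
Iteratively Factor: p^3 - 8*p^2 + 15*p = (p)*(p^2 - 8*p + 15) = p*(p - 5)*(p - 3)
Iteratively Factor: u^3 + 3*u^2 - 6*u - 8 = (u + 4)*(u^2 - u - 2) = (u - 2)*(u + 4)*(u + 1)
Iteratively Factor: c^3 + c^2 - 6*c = (c + 3)*(c^2 - 2*c) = (c - 2)*(c + 3)*(c)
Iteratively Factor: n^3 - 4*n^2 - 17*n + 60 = (n + 4)*(n^2 - 8*n + 15) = (n - 5)*(n + 4)*(n - 3)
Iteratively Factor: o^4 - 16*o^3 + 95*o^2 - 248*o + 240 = (o - 5)*(o^3 - 11*o^2 + 40*o - 48) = (o - 5)*(o - 4)*(o^2 - 7*o + 12) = (o - 5)*(o - 4)*(o - 3)*(o - 4)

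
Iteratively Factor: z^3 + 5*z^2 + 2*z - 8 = (z - 1)*(z^2 + 6*z + 8) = (z - 1)*(z + 4)*(z + 2)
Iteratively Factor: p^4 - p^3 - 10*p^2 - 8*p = (p)*(p^3 - p^2 - 10*p - 8) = p*(p + 1)*(p^2 - 2*p - 8) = p*(p + 1)*(p + 2)*(p - 4)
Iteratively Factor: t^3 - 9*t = (t + 3)*(t^2 - 3*t) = t*(t + 3)*(t - 3)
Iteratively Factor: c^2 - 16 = (c - 4)*(c + 4)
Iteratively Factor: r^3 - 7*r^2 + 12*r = (r)*(r^2 - 7*r + 12) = r*(r - 4)*(r - 3)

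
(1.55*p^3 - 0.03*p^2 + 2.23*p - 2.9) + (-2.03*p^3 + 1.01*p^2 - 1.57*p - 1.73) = -0.48*p^3 + 0.98*p^2 + 0.66*p - 4.63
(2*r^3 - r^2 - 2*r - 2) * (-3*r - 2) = -6*r^4 - r^3 + 8*r^2 + 10*r + 4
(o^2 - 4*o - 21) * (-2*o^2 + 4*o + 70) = -2*o^4 + 12*o^3 + 96*o^2 - 364*o - 1470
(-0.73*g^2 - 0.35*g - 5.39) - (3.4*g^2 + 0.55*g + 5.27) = -4.13*g^2 - 0.9*g - 10.66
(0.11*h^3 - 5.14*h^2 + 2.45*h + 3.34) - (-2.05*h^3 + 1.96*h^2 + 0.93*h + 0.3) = 2.16*h^3 - 7.1*h^2 + 1.52*h + 3.04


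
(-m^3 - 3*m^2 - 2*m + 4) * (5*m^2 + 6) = -5*m^5 - 15*m^4 - 16*m^3 + 2*m^2 - 12*m + 24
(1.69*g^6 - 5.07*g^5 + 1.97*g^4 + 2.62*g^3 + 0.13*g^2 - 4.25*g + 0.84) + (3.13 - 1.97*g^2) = 1.69*g^6 - 5.07*g^5 + 1.97*g^4 + 2.62*g^3 - 1.84*g^2 - 4.25*g + 3.97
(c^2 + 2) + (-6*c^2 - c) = -5*c^2 - c + 2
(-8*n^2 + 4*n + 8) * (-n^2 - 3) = 8*n^4 - 4*n^3 + 16*n^2 - 12*n - 24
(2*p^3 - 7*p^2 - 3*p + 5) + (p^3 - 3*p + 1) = 3*p^3 - 7*p^2 - 6*p + 6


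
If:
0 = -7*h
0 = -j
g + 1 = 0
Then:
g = -1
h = 0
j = 0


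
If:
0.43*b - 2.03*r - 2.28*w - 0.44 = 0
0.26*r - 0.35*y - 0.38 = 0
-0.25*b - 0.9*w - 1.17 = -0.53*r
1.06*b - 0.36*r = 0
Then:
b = 0.28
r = 0.84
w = -0.89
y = -0.46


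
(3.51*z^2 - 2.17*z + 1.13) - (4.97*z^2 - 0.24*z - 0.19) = -1.46*z^2 - 1.93*z + 1.32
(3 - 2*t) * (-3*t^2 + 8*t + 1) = 6*t^3 - 25*t^2 + 22*t + 3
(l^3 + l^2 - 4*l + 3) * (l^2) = l^5 + l^4 - 4*l^3 + 3*l^2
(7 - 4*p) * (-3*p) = 12*p^2 - 21*p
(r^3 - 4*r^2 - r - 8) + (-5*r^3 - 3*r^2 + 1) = -4*r^3 - 7*r^2 - r - 7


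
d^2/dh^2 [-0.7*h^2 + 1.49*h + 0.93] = -1.40000000000000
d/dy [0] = 0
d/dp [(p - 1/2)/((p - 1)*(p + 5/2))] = (-4*p^2 + 4*p - 7)/(4*p^4 + 12*p^3 - 11*p^2 - 30*p + 25)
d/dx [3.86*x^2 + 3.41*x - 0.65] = 7.72*x + 3.41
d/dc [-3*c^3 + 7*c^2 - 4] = c*(14 - 9*c)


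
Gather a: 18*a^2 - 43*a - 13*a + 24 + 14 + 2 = 18*a^2 - 56*a + 40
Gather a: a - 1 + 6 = a + 5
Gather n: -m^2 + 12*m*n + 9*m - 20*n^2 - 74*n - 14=-m^2 + 9*m - 20*n^2 + n*(12*m - 74) - 14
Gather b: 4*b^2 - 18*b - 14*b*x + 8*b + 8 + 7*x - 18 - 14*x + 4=4*b^2 + b*(-14*x - 10) - 7*x - 6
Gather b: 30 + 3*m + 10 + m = 4*m + 40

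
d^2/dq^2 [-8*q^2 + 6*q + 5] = -16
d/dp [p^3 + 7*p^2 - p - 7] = 3*p^2 + 14*p - 1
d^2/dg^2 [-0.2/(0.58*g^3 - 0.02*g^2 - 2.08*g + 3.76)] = ((0.696*g - 0.008)*(0.58*g^3 - 0.02*g^2 - 2.08*g + 3.76) - 0.2*(-3.48*g^2 + 0.08*g + 4.16)*(-1.74*g^2 + 0.04*g + 2.08))/(0.58*g^3 - 0.02*g^2 - 2.08*g + 3.76)^3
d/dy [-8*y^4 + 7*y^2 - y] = -32*y^3 + 14*y - 1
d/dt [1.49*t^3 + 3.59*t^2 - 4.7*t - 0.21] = 4.47*t^2 + 7.18*t - 4.7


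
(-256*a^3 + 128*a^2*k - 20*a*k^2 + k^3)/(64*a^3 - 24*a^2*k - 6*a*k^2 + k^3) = (-32*a^2 + 12*a*k - k^2)/(8*a^2 - 2*a*k - k^2)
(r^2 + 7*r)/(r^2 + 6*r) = (r + 7)/(r + 6)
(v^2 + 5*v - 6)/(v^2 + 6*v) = (v - 1)/v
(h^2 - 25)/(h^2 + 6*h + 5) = (h - 5)/(h + 1)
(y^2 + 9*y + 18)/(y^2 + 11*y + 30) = (y + 3)/(y + 5)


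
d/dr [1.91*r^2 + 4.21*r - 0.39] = 3.82*r + 4.21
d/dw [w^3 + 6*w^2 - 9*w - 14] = 3*w^2 + 12*w - 9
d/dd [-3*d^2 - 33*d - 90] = -6*d - 33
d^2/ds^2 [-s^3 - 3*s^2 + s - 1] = -6*s - 6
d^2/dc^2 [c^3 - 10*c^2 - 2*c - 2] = 6*c - 20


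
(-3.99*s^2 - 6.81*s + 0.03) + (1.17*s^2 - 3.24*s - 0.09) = -2.82*s^2 - 10.05*s - 0.06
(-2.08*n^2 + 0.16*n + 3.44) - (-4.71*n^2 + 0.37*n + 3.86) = 2.63*n^2 - 0.21*n - 0.42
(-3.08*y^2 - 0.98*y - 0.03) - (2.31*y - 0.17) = -3.08*y^2 - 3.29*y + 0.14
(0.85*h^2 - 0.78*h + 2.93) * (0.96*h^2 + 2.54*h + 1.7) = 0.816*h^4 + 1.4102*h^3 + 2.2766*h^2 + 6.1162*h + 4.981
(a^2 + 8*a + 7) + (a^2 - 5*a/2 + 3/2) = 2*a^2 + 11*a/2 + 17/2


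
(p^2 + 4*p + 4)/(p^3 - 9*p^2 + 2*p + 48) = (p + 2)/(p^2 - 11*p + 24)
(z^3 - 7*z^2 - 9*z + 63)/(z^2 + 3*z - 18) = (z^2 - 4*z - 21)/(z + 6)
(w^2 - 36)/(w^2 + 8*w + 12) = (w - 6)/(w + 2)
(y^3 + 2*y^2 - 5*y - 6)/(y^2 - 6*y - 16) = (-y^3 - 2*y^2 + 5*y + 6)/(-y^2 + 6*y + 16)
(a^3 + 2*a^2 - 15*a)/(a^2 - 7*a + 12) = a*(a + 5)/(a - 4)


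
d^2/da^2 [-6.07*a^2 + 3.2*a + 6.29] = -12.1400000000000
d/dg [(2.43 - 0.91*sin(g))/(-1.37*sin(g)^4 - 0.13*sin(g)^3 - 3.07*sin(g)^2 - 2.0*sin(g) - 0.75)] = (-3.7401*sin(g)^4 + 13.0798*sin(g)^3 - 1.846*sin(g)^2 + 14.9202*sin(g) + 5.5425)*cos(g)/(1.8769*sin(g)^8 + 0.3562*sin(g)^7 + 8.4287*sin(g)^6 + 6.2782*sin(g)^5 + 11.9999*sin(g)^4 + 12.475*sin(g)^3 + 8.605*sin(g)^2 + 3.0*sin(g) + 0.5625)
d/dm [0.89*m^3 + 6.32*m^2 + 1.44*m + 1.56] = 2.67*m^2 + 12.64*m + 1.44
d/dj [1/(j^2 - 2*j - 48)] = 2*(1 - j)/(-j^2 + 2*j + 48)^2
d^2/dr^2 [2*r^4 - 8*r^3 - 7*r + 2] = 24*r*(r - 2)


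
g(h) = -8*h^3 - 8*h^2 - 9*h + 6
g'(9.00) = -2097.00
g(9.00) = -6555.00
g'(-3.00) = -177.00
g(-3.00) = 177.00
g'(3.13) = -294.21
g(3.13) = -345.86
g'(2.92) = -260.35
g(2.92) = -287.67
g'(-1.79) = -57.26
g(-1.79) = 42.36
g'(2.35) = -179.14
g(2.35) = -163.15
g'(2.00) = -137.00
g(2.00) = -108.00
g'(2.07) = -144.96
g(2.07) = -117.87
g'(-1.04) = -18.32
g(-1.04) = 15.71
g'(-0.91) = -14.31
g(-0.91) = 13.59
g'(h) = -24*h^2 - 16*h - 9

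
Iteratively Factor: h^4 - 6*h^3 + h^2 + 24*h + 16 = (h + 1)*(h^3 - 7*h^2 + 8*h + 16) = (h - 4)*(h + 1)*(h^2 - 3*h - 4) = (h - 4)^2*(h + 1)*(h + 1)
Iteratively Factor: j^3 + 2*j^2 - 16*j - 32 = (j + 2)*(j^2 - 16) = (j + 2)*(j + 4)*(j - 4)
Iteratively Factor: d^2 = (d)*(d)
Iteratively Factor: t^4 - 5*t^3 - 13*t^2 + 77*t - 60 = (t - 1)*(t^3 - 4*t^2 - 17*t + 60) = (t - 5)*(t - 1)*(t^2 + t - 12) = (t - 5)*(t - 3)*(t - 1)*(t + 4)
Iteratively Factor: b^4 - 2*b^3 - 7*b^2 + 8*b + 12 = (b - 3)*(b^3 + b^2 - 4*b - 4) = (b - 3)*(b - 2)*(b^2 + 3*b + 2) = (b - 3)*(b - 2)*(b + 2)*(b + 1)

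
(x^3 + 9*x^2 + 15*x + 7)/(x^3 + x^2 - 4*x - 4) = (x^2 + 8*x + 7)/(x^2 - 4)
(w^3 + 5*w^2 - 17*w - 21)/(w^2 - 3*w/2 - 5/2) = 2*(w^2 + 4*w - 21)/(2*w - 5)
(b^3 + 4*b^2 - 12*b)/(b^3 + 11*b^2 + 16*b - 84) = b/(b + 7)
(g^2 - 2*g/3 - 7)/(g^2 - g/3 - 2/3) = (-3*g^2 + 2*g + 21)/(-3*g^2 + g + 2)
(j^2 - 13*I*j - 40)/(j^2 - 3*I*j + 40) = (j - 5*I)/(j + 5*I)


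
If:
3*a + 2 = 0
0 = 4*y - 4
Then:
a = -2/3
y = 1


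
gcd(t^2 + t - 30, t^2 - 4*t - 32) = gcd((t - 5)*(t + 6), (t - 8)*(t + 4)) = 1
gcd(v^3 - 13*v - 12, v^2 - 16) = v - 4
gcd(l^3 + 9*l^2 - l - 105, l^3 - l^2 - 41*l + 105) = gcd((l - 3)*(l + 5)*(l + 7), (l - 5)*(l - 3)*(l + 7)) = l^2 + 4*l - 21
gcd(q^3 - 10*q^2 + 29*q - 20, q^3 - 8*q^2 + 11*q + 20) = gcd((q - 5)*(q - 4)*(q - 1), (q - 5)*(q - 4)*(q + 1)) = q^2 - 9*q + 20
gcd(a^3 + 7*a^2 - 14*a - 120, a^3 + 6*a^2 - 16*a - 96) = a^2 + 2*a - 24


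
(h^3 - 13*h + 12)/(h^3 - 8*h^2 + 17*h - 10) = (h^2 + h - 12)/(h^2 - 7*h + 10)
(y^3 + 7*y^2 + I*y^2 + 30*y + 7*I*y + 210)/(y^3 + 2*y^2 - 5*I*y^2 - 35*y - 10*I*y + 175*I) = (y + 6*I)/(y - 5)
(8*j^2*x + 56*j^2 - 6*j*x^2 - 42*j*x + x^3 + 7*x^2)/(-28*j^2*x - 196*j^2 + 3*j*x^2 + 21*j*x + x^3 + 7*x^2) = (-2*j + x)/(7*j + x)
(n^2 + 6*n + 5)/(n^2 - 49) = (n^2 + 6*n + 5)/(n^2 - 49)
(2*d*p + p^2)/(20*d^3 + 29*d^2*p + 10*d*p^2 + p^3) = p*(2*d + p)/(20*d^3 + 29*d^2*p + 10*d*p^2 + p^3)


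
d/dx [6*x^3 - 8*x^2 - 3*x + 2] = 18*x^2 - 16*x - 3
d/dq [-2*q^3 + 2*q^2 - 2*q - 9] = -6*q^2 + 4*q - 2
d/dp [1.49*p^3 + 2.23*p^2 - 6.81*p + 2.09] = 4.47*p^2 + 4.46*p - 6.81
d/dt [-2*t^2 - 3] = -4*t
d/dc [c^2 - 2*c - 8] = 2*c - 2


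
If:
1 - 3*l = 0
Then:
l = 1/3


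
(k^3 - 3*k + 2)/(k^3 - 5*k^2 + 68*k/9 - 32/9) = 9*(k^2 + k - 2)/(9*k^2 - 36*k + 32)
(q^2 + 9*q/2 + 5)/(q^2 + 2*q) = (q + 5/2)/q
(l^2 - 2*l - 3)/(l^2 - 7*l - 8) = (l - 3)/(l - 8)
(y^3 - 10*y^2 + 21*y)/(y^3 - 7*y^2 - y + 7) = y*(y - 3)/(y^2 - 1)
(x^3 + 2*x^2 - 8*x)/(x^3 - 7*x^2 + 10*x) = (x + 4)/(x - 5)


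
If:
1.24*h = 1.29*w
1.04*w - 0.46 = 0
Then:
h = 0.46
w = 0.44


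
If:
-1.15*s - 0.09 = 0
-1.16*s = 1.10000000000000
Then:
No Solution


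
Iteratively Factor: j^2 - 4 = (j - 2)*(j + 2)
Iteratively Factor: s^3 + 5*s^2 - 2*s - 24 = (s - 2)*(s^2 + 7*s + 12) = (s - 2)*(s + 4)*(s + 3)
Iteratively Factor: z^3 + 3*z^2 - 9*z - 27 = (z + 3)*(z^2 - 9) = (z - 3)*(z + 3)*(z + 3)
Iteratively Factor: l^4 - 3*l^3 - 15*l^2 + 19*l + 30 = (l + 3)*(l^3 - 6*l^2 + 3*l + 10) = (l - 2)*(l + 3)*(l^2 - 4*l - 5) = (l - 5)*(l - 2)*(l + 3)*(l + 1)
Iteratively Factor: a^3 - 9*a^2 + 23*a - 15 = (a - 1)*(a^2 - 8*a + 15) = (a - 3)*(a - 1)*(a - 5)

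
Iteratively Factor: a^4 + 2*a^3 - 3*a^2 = (a + 3)*(a^3 - a^2) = (a - 1)*(a + 3)*(a^2) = a*(a - 1)*(a + 3)*(a)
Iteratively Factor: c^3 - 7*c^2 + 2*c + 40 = (c - 4)*(c^2 - 3*c - 10) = (c - 4)*(c + 2)*(c - 5)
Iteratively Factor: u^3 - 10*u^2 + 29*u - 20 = (u - 1)*(u^2 - 9*u + 20) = (u - 4)*(u - 1)*(u - 5)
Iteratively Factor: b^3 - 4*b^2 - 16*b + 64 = (b + 4)*(b^2 - 8*b + 16) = (b - 4)*(b + 4)*(b - 4)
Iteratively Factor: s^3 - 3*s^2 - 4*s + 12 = (s - 3)*(s^2 - 4) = (s - 3)*(s - 2)*(s + 2)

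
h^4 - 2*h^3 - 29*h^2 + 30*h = h*(h - 6)*(h - 1)*(h + 5)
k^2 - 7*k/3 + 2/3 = (k - 2)*(k - 1/3)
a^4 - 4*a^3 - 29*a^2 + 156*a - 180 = (a - 5)*(a - 3)*(a - 2)*(a + 6)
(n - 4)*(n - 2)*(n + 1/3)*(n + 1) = n^4 - 14*n^3/3 + n^2/3 + 26*n/3 + 8/3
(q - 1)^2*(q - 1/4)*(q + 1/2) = q^4 - 7*q^3/4 + 3*q^2/8 + q/2 - 1/8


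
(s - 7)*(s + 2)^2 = s^3 - 3*s^2 - 24*s - 28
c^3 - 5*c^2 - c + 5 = (c - 5)*(c - 1)*(c + 1)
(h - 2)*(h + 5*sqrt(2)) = h^2 - 2*h + 5*sqrt(2)*h - 10*sqrt(2)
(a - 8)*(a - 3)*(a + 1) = a^3 - 10*a^2 + 13*a + 24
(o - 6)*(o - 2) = o^2 - 8*o + 12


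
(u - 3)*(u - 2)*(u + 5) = u^3 - 19*u + 30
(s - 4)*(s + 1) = s^2 - 3*s - 4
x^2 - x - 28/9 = (x - 7/3)*(x + 4/3)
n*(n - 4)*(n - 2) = n^3 - 6*n^2 + 8*n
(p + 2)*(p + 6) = p^2 + 8*p + 12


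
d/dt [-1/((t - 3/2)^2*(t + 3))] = 12*(2*t + 3)/((t + 3)^2*(2*t - 3)^3)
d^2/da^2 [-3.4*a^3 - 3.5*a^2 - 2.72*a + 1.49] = -20.4*a - 7.0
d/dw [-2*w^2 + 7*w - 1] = 7 - 4*w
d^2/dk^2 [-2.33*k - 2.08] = 0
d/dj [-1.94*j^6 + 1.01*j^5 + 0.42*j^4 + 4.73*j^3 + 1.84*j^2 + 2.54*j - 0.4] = -11.64*j^5 + 5.05*j^4 + 1.68*j^3 + 14.19*j^2 + 3.68*j + 2.54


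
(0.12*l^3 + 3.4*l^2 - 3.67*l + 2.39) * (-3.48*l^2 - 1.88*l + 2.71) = -0.4176*l^5 - 12.0576*l^4 + 6.7048*l^3 + 7.7964*l^2 - 14.4389*l + 6.4769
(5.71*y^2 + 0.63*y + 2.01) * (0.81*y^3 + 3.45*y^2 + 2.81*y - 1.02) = 4.6251*y^5 + 20.2098*y^4 + 19.8467*y^3 + 2.8806*y^2 + 5.0055*y - 2.0502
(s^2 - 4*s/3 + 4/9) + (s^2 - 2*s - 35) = 2*s^2 - 10*s/3 - 311/9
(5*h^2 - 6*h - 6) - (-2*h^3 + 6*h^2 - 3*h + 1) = 2*h^3 - h^2 - 3*h - 7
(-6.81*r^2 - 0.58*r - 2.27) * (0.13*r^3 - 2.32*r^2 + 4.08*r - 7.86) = -0.8853*r^5 + 15.7238*r^4 - 26.7343*r^3 + 56.4266*r^2 - 4.7028*r + 17.8422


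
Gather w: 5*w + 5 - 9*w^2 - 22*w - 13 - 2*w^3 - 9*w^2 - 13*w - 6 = -2*w^3 - 18*w^2 - 30*w - 14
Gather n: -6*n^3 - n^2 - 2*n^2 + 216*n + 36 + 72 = -6*n^3 - 3*n^2 + 216*n + 108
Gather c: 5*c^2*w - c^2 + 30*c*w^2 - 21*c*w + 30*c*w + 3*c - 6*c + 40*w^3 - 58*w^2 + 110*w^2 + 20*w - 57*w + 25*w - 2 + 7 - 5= c^2*(5*w - 1) + c*(30*w^2 + 9*w - 3) + 40*w^3 + 52*w^2 - 12*w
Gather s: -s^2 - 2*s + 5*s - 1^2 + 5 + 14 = -s^2 + 3*s + 18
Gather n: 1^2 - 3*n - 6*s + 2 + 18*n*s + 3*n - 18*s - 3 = 18*n*s - 24*s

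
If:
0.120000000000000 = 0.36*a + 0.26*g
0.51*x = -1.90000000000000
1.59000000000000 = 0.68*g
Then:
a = -1.36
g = 2.34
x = -3.73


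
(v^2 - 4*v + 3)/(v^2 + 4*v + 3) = (v^2 - 4*v + 3)/(v^2 + 4*v + 3)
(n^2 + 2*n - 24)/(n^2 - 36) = (n - 4)/(n - 6)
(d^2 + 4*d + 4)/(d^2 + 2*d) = (d + 2)/d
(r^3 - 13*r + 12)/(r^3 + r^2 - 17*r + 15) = (r + 4)/(r + 5)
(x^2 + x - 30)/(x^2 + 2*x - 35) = (x + 6)/(x + 7)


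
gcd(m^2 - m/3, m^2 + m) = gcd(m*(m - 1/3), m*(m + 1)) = m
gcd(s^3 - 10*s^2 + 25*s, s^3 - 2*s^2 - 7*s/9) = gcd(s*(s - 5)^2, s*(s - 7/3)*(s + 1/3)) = s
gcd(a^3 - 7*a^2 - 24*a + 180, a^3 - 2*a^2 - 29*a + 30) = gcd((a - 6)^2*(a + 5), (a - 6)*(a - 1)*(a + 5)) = a^2 - a - 30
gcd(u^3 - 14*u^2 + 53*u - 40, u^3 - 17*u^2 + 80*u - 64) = u^2 - 9*u + 8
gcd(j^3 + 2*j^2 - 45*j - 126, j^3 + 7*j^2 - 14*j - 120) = j + 6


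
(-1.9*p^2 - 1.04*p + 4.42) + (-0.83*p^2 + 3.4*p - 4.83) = -2.73*p^2 + 2.36*p - 0.41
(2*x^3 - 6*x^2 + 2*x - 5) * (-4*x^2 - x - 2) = -8*x^5 + 22*x^4 - 6*x^3 + 30*x^2 + x + 10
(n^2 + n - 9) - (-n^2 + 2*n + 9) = 2*n^2 - n - 18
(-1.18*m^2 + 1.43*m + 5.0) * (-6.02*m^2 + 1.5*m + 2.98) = 7.1036*m^4 - 10.3786*m^3 - 31.4714*m^2 + 11.7614*m + 14.9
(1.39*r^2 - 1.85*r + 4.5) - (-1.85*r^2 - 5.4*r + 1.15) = 3.24*r^2 + 3.55*r + 3.35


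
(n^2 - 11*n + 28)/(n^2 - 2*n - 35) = (n - 4)/(n + 5)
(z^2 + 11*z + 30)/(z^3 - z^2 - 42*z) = (z + 5)/(z*(z - 7))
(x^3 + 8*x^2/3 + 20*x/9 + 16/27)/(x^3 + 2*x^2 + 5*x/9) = (27*x^3 + 72*x^2 + 60*x + 16)/(3*x*(9*x^2 + 18*x + 5))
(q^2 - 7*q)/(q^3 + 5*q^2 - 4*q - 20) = q*(q - 7)/(q^3 + 5*q^2 - 4*q - 20)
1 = 1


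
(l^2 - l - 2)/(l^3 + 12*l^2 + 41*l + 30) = (l - 2)/(l^2 + 11*l + 30)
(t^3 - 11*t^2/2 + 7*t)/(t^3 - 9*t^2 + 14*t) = (t - 7/2)/(t - 7)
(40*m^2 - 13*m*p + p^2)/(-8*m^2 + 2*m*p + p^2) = (40*m^2 - 13*m*p + p^2)/(-8*m^2 + 2*m*p + p^2)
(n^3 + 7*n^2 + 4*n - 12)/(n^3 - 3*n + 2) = (n + 6)/(n - 1)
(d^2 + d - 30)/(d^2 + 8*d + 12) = (d - 5)/(d + 2)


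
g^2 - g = g*(g - 1)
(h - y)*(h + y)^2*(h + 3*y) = h^4 + 4*h^3*y + 2*h^2*y^2 - 4*h*y^3 - 3*y^4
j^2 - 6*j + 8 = (j - 4)*(j - 2)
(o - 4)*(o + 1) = o^2 - 3*o - 4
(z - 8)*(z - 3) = z^2 - 11*z + 24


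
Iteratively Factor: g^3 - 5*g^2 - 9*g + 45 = (g + 3)*(g^2 - 8*g + 15) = (g - 3)*(g + 3)*(g - 5)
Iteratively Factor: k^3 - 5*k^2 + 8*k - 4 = (k - 2)*(k^2 - 3*k + 2) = (k - 2)*(k - 1)*(k - 2)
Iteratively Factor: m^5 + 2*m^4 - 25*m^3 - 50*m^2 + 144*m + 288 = (m + 4)*(m^4 - 2*m^3 - 17*m^2 + 18*m + 72) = (m + 3)*(m + 4)*(m^3 - 5*m^2 - 2*m + 24) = (m - 4)*(m + 3)*(m + 4)*(m^2 - m - 6) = (m - 4)*(m - 3)*(m + 3)*(m + 4)*(m + 2)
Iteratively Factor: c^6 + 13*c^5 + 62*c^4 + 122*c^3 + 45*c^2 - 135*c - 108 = (c + 1)*(c^5 + 12*c^4 + 50*c^3 + 72*c^2 - 27*c - 108) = (c + 1)*(c + 3)*(c^4 + 9*c^3 + 23*c^2 + 3*c - 36) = (c - 1)*(c + 1)*(c + 3)*(c^3 + 10*c^2 + 33*c + 36) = (c - 1)*(c + 1)*(c + 3)*(c + 4)*(c^2 + 6*c + 9) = (c - 1)*(c + 1)*(c + 3)^2*(c + 4)*(c + 3)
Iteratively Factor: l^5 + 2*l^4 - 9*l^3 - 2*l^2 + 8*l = (l - 1)*(l^4 + 3*l^3 - 6*l^2 - 8*l) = (l - 1)*(l + 4)*(l^3 - l^2 - 2*l) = (l - 1)*(l + 1)*(l + 4)*(l^2 - 2*l) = l*(l - 1)*(l + 1)*(l + 4)*(l - 2)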